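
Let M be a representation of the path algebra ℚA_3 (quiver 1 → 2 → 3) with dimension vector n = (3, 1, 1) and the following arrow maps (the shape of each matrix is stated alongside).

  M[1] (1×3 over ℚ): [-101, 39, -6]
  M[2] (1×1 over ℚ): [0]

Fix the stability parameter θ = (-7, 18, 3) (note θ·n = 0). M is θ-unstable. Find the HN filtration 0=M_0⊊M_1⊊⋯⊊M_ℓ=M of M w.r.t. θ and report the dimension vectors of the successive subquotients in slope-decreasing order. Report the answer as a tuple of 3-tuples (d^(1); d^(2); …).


Interval decomposition of M: I[1,1]^2, I[1,2], I[3,3].
HN type (ℓ=3): μ^(1)=18; μ^(2)=3; μ^(3)=-7

((0, 1, 0); (0, 0, 1); (3, 0, 0))


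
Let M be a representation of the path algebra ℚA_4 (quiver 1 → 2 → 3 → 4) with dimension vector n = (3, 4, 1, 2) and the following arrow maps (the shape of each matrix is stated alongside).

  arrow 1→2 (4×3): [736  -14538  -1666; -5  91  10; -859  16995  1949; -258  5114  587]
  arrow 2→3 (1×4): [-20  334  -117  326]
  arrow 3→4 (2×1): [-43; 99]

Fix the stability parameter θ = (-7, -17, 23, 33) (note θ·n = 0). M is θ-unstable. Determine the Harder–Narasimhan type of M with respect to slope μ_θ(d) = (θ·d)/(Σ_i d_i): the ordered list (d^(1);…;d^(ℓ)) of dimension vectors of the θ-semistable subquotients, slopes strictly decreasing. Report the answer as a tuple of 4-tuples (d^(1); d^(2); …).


Barcode: M ≅ I[1,2]^2, I[1,4], I[2,2], I[4,4]. HN layers by μ_θ (4 steps, strictly decreasing):
  μ^(1)=33; μ^(2)=23; μ^(3)=-12; μ^(4)=-17

((0, 0, 0, 2); (0, 0, 1, 0); (3, 3, 0, 0); (0, 1, 0, 0))


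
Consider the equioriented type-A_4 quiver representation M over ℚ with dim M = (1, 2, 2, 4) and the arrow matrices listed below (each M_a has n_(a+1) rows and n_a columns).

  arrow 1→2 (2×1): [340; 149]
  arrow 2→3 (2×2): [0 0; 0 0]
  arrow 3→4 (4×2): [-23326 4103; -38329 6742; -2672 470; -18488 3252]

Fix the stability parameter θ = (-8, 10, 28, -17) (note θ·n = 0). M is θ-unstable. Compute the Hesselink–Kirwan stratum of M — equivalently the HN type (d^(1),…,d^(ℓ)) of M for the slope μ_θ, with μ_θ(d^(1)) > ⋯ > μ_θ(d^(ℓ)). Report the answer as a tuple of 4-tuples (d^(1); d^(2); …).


Interval decomposition of M: I[1,2], I[2,2], I[3,4]^2, I[4,4]^2.
HN type (ℓ=4): μ^(1)=10; μ^(2)=11/2; μ^(3)=-8; μ^(4)=-17

((0, 2, 0, 0); (0, 0, 2, 2); (1, 0, 0, 0); (0, 0, 0, 2))


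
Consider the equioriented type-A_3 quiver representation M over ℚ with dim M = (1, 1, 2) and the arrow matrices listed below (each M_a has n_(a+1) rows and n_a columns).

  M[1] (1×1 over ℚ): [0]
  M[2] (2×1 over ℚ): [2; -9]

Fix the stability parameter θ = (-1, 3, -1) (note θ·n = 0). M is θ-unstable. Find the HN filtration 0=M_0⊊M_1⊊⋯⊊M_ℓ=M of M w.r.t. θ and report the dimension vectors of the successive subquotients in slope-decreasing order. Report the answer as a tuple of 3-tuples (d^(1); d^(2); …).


Interval decomposition of M: I[1,1], I[2,3], I[3,3].
HN type (ℓ=2): μ^(1)=1; μ^(2)=-1

((0, 1, 1); (1, 0, 1))


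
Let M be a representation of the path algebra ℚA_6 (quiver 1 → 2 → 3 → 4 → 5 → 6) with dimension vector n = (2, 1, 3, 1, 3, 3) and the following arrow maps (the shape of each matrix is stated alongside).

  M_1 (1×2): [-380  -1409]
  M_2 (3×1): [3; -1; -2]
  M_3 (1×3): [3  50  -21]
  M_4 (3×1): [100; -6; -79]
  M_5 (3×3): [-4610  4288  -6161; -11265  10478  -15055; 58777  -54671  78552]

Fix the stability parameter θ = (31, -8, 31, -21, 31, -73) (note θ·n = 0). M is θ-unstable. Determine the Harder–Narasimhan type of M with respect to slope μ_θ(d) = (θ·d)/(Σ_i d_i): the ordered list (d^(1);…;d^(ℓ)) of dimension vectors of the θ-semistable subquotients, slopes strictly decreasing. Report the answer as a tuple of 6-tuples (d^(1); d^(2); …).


Barcode: M ≅ I[1,1], I[1,6], I[3,3]^2, I[5,6]^2. HN layers by μ_θ (3 steps, strictly decreasing):
  μ^(1)=31; μ^(2)=-3/2; μ^(3)=-21

((1, 0, 2, 0, 0, 0); (1, 1, 1, 1, 1, 1); (0, 0, 0, 0, 2, 2))


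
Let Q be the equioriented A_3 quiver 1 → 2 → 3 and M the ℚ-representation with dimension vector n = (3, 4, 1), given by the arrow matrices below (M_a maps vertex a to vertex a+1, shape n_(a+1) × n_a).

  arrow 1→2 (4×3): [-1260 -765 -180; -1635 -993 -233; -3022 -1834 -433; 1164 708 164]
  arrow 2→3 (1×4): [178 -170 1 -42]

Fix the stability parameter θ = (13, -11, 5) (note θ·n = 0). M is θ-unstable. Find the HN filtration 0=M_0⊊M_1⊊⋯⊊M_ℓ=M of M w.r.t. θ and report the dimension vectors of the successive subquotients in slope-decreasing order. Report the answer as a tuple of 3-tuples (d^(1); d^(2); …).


Via rank(M_{q-1}∘⋯∘M_p): M ≅ I[1,2]^2, I[1,3], I[2,2].
μ_θ-semistable layers: μ^(1)=5; μ^(2)=1; μ^(3)=-11

((0, 0, 1); (3, 3, 0); (0, 1, 0))


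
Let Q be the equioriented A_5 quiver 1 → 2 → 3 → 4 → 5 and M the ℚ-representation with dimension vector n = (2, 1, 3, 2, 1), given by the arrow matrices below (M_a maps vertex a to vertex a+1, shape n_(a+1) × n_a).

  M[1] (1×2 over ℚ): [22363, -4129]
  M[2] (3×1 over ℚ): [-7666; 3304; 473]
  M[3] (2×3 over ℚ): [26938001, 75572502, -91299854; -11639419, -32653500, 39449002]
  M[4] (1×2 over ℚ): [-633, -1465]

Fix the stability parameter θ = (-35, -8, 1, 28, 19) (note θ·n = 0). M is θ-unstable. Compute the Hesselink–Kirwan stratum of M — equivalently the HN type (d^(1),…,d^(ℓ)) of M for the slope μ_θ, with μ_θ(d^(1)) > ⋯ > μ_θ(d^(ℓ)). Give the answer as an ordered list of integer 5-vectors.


Via rank(M_{q-1}∘⋯∘M_p): M ≅ I[1,1], I[1,3], I[3,4], I[3,5].
μ_θ-semistable layers: μ^(1)=28; μ^(2)=47/2; μ^(3)=1; μ^(4)=-8; μ^(5)=-35

((0, 0, 0, 1, 0); (0, 0, 0, 1, 1); (0, 0, 3, 0, 0); (0, 1, 0, 0, 0); (2, 0, 0, 0, 0))


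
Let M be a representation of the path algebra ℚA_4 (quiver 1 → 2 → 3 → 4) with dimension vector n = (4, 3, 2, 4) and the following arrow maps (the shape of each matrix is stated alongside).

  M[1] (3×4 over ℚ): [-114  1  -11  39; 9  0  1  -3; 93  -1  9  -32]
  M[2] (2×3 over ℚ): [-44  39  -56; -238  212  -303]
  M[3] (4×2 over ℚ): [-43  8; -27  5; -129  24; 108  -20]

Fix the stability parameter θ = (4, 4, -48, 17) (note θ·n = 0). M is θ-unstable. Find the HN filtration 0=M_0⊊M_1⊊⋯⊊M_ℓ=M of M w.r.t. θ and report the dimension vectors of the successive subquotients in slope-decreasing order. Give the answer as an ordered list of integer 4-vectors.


Via rank(M_{q-1}∘⋯∘M_p): M ≅ I[1,1], I[1,2], I[1,4]^2, I[4,4]^2.
μ_θ-semistable layers: μ^(1)=17; μ^(2)=4; μ^(3)=-40/3

((0, 0, 0, 4); (2, 1, 0, 0); (2, 2, 2, 0))


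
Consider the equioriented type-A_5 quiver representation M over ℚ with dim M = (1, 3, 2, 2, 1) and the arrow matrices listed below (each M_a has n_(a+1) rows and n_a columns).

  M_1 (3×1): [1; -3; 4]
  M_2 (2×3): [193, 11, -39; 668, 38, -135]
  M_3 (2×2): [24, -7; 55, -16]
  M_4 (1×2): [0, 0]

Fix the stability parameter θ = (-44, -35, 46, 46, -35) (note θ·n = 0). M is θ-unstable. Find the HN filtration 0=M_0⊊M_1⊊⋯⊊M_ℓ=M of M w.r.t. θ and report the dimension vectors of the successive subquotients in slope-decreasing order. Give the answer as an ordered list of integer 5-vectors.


Interval decomposition of M: I[1,4], I[2,2], I[2,4], I[5,5].
HN type (ℓ=3): μ^(1)=46; μ^(2)=-35; μ^(3)=-44

((0, 0, 2, 2, 0); (0, 3, 0, 0, 1); (1, 0, 0, 0, 0))


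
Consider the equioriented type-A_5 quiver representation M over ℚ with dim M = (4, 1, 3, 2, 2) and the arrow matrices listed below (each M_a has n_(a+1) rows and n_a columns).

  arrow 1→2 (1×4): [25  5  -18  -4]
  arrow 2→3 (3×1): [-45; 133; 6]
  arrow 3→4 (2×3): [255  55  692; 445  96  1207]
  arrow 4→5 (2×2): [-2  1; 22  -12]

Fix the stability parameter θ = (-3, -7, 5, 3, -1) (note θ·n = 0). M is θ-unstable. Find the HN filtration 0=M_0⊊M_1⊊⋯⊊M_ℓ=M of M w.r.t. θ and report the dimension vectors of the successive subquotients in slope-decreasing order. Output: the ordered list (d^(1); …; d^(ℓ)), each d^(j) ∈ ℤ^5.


Interval decomposition of M: I[1,1]^3, I[1,5], I[3,3], I[3,5].
HN type (ℓ=4): μ^(1)=5; μ^(2)=7/3; μ^(3)=-3; μ^(4)=-5

((0, 0, 1, 0, 0); (0, 0, 2, 2, 2); (3, 0, 0, 0, 0); (1, 1, 0, 0, 0))


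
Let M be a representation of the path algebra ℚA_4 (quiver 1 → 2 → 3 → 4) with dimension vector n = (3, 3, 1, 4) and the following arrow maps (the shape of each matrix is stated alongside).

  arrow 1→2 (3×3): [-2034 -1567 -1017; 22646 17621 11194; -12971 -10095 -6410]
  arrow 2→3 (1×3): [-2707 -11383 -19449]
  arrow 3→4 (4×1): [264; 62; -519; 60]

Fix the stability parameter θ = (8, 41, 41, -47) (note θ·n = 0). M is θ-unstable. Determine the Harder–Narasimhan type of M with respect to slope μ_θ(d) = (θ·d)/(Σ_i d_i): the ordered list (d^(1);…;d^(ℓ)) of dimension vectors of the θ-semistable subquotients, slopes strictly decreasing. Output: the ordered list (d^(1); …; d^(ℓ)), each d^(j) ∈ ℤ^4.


Barcode: M ≅ I[1,2]^2, I[1,4], I[4,4]^3. HN layers by μ_θ (4 steps, strictly decreasing):
  μ^(1)=41; μ^(2)=35/3; μ^(3)=8; μ^(4)=-47

((0, 2, 0, 0); (0, 1, 1, 1); (3, 0, 0, 0); (0, 0, 0, 3))


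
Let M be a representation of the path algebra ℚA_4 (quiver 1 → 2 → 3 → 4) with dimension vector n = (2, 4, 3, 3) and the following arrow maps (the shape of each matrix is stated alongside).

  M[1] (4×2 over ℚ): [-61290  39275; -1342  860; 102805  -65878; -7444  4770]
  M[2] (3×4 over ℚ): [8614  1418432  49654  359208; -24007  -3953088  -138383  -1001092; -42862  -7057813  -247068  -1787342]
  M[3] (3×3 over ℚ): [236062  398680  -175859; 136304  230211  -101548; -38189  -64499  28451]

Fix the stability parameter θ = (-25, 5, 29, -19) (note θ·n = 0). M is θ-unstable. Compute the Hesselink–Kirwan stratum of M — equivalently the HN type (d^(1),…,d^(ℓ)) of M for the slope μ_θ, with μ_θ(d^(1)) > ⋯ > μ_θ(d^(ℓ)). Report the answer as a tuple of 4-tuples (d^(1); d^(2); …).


Interval decomposition of M: I[1,4]^2, I[2,2]^2, I[3,4].
HN type (ℓ=2): μ^(1)=5; μ^(2)=-25

((0, 4, 3, 3); (2, 0, 0, 0))


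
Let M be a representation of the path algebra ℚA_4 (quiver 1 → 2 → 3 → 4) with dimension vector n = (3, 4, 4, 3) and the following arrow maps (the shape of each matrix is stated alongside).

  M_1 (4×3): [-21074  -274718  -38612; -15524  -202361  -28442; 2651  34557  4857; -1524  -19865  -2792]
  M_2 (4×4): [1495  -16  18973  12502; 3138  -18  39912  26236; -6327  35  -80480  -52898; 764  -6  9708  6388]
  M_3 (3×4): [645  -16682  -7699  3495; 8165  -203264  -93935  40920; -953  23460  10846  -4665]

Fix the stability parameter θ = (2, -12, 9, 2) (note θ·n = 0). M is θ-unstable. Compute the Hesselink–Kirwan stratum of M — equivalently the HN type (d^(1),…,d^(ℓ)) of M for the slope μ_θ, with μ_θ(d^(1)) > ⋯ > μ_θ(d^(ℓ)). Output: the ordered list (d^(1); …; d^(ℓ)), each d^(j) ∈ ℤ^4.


Via rank(M_{q-1}∘⋯∘M_p): M ≅ I[1,4]^3, I[2,2], I[3,3].
μ_θ-semistable layers: μ^(1)=9; μ^(2)=11/2; μ^(3)=-5; μ^(4)=-12

((0, 0, 1, 0); (0, 0, 3, 3); (3, 3, 0, 0); (0, 1, 0, 0))


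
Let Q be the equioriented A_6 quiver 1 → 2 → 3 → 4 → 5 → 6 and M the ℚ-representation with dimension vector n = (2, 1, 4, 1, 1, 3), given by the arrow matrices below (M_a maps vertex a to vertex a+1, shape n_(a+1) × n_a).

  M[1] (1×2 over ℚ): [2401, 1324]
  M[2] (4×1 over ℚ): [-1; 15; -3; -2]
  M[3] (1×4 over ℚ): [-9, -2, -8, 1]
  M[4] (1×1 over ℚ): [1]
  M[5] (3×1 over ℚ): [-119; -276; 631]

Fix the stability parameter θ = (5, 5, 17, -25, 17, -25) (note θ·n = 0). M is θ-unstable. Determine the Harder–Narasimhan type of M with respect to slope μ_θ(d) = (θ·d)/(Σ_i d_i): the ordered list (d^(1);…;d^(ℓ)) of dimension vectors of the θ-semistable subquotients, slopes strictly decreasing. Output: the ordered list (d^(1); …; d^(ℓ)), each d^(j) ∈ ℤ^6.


Via rank(M_{q-1}∘⋯∘M_p): M ≅ I[1,1], I[1,6], I[3,3]^3, I[6,6]^2.
μ_θ-semistable layers: μ^(1)=17; μ^(2)=5; μ^(3)=-1; μ^(4)=-25

((0, 0, 3, 0, 0, 0); (1, 0, 0, 0, 0, 0); (1, 1, 1, 1, 1, 1); (0, 0, 0, 0, 0, 2))


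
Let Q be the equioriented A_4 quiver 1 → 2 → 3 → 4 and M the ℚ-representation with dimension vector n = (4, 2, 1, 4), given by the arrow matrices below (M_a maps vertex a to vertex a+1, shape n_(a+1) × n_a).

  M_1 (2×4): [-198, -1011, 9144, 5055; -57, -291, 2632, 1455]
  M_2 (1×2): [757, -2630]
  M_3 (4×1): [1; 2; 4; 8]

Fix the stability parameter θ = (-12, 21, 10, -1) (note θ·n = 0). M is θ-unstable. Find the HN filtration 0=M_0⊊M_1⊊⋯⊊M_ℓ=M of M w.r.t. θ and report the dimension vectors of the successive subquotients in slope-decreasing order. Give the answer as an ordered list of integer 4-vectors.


Interval decomposition of M: I[1,1]^2, I[1,2], I[1,4], I[4,4]^3.
HN type (ℓ=4): μ^(1)=21; μ^(2)=10; μ^(3)=-1; μ^(4)=-12

((0, 1, 0, 0); (0, 1, 1, 1); (0, 0, 0, 3); (4, 0, 0, 0))


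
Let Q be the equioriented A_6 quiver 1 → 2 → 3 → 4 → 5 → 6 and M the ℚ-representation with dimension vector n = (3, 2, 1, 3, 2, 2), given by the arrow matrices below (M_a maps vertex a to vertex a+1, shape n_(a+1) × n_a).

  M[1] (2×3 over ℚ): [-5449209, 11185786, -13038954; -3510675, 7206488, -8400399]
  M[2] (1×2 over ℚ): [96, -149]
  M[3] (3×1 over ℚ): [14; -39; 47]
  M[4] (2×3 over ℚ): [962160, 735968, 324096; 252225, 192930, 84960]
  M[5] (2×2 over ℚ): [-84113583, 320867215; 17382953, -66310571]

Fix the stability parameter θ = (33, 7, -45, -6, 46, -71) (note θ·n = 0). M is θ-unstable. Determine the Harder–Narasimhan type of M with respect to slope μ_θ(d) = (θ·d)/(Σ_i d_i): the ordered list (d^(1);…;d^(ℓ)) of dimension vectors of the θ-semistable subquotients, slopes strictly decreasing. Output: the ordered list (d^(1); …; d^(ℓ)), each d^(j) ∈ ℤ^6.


Barcode: M ≅ I[1,1], I[1,2], I[1,4], I[4,4], I[4,6], I[5,6]. HN layers by μ_θ (6 steps, strictly decreasing):
  μ^(1)=33; μ^(2)=20; μ^(3)=-11/4; μ^(4)=-6; μ^(5)=-31/3; μ^(6)=-25/2

((1, 0, 0, 0, 0, 0); (1, 1, 0, 0, 0, 0); (1, 1, 1, 1, 0, 0); (0, 0, 0, 1, 0, 0); (0, 0, 0, 1, 1, 1); (0, 0, 0, 0, 1, 1))


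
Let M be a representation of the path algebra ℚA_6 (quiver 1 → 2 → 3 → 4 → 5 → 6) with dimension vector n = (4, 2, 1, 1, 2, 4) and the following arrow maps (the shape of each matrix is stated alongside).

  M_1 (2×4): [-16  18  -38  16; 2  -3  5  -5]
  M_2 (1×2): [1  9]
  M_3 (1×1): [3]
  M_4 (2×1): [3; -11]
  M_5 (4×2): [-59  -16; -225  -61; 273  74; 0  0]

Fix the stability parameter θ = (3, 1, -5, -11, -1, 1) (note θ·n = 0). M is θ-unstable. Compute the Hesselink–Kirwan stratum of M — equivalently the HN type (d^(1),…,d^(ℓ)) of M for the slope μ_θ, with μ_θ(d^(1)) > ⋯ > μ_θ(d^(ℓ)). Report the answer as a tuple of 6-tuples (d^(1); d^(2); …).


Barcode: M ≅ I[1,1]^2, I[1,2], I[1,6], I[5,6], I[6,6]^2. HN layers by μ_θ (5 steps, strictly decreasing):
  μ^(1)=3; μ^(2)=2; μ^(3)=1; μ^(4)=-1; μ^(5)=-3

((2, 0, 0, 0, 0, 0); (1, 1, 0, 0, 0, 0); (0, 0, 0, 0, 0, 4); (0, 0, 0, 0, 2, 0); (1, 1, 1, 1, 0, 0))


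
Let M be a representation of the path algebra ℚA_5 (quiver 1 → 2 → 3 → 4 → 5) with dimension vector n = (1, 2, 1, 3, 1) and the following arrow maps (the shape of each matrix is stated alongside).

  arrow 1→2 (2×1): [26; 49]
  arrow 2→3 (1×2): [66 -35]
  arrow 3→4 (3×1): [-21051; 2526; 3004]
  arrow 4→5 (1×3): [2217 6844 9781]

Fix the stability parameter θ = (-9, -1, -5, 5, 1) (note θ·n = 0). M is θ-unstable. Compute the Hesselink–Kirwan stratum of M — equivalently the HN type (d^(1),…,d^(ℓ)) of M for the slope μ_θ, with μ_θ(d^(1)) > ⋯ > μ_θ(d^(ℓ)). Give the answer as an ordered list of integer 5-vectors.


Interval decomposition of M: I[1,5], I[2,2], I[4,4]^2.
HN type (ℓ=5): μ^(1)=5; μ^(2)=3; μ^(3)=-1; μ^(4)=-3; μ^(5)=-9

((0, 0, 0, 2, 0); (0, 0, 0, 1, 1); (0, 1, 0, 0, 0); (0, 1, 1, 0, 0); (1, 0, 0, 0, 0))


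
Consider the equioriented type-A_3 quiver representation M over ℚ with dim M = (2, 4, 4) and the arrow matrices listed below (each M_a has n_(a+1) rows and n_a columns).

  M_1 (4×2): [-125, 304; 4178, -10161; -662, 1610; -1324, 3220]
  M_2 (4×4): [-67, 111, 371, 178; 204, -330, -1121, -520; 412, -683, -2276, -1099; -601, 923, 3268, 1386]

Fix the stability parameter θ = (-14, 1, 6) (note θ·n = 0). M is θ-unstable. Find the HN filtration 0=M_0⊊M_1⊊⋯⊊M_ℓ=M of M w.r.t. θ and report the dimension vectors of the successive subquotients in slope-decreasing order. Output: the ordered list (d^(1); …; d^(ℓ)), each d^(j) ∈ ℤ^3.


Via rank(M_{q-1}∘⋯∘M_p): M ≅ I[1,3]^2, I[2,3]^2.
μ_θ-semistable layers: μ^(1)=6; μ^(2)=1; μ^(3)=-14

((0, 0, 4); (0, 4, 0); (2, 0, 0))


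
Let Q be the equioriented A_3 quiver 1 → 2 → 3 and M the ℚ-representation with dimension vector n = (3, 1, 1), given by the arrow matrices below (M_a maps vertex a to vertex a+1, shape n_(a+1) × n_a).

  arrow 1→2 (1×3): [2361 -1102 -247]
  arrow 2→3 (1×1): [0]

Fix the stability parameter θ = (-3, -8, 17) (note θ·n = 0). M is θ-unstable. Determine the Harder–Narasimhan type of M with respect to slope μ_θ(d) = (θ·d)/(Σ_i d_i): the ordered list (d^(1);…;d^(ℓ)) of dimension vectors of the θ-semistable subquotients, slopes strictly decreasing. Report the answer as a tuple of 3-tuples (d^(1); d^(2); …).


Interval decomposition of M: I[1,1]^2, I[1,2], I[3,3].
HN type (ℓ=3): μ^(1)=17; μ^(2)=-3; μ^(3)=-11/2

((0, 0, 1); (2, 0, 0); (1, 1, 0))


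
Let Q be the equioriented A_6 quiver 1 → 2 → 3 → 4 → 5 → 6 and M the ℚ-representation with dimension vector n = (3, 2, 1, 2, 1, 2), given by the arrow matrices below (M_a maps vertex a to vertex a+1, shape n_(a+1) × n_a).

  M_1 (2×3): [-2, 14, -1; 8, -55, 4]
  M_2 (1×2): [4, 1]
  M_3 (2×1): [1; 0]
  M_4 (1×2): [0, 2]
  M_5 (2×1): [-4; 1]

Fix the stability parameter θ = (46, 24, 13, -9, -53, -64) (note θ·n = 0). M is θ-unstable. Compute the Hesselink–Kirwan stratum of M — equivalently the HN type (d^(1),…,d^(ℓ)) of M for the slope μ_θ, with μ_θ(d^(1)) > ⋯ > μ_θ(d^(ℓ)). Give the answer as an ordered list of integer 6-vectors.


Interval decomposition of M: I[1,1], I[1,2], I[1,4], I[4,6], I[6,6].
HN type (ℓ=5): μ^(1)=46; μ^(2)=35; μ^(3)=37/2; μ^(4)=-42; μ^(5)=-64

((1, 0, 0, 0, 0, 0); (1, 1, 0, 0, 0, 0); (1, 1, 1, 1, 0, 0); (0, 0, 0, 1, 1, 1); (0, 0, 0, 0, 0, 1))


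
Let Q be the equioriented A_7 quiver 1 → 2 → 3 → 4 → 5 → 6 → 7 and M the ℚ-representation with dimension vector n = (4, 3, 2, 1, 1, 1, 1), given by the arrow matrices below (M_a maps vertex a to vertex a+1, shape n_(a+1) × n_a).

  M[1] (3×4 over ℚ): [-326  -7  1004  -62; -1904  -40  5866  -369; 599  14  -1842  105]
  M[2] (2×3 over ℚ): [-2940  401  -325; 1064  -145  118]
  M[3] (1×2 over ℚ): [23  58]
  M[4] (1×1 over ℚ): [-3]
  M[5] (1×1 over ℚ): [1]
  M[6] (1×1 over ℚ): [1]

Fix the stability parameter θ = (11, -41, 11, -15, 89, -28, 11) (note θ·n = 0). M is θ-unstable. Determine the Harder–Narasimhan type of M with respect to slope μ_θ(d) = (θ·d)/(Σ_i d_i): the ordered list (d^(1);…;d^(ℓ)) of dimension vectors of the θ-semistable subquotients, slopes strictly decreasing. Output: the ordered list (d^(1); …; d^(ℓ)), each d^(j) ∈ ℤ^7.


Barcode: M ≅ I[1,1], I[1,2], I[1,3], I[1,7]. HN layers by μ_θ (4 steps, strictly decreasing):
  μ^(1)=24; μ^(2)=11; μ^(3)=-2; μ^(4)=-15

((0, 0, 0, 0, 1, 1, 1); (1, 0, 1, 0, 0, 0, 0); (0, 0, 1, 1, 0, 0, 0); (3, 3, 0, 0, 0, 0, 0))


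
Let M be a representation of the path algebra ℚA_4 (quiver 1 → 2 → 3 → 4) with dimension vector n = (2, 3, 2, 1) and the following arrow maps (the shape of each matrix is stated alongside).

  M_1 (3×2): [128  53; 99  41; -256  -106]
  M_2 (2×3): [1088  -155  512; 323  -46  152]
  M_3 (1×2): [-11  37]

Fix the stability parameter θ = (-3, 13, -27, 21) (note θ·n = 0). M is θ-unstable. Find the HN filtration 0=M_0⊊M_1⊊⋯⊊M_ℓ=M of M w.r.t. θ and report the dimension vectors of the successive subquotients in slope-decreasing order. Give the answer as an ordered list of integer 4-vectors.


Interval decomposition of M: I[1,3], I[1,4], I[2,2].
HN type (ℓ=3): μ^(1)=21; μ^(2)=13; μ^(3)=-17/3

((0, 0, 0, 1); (0, 1, 0, 0); (2, 2, 2, 0))


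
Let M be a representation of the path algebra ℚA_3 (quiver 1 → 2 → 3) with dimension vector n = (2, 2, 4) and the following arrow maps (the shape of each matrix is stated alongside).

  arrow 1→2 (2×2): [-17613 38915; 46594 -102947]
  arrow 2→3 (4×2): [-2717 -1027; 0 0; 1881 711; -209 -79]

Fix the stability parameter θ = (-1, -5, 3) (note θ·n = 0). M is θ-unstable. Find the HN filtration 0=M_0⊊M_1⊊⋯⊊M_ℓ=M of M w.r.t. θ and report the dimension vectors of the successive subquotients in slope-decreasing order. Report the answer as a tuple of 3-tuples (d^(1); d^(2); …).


Interval decomposition of M: I[1,2], I[1,3], I[3,3]^3.
HN type (ℓ=2): μ^(1)=3; μ^(2)=-3

((0, 0, 4); (2, 2, 0))


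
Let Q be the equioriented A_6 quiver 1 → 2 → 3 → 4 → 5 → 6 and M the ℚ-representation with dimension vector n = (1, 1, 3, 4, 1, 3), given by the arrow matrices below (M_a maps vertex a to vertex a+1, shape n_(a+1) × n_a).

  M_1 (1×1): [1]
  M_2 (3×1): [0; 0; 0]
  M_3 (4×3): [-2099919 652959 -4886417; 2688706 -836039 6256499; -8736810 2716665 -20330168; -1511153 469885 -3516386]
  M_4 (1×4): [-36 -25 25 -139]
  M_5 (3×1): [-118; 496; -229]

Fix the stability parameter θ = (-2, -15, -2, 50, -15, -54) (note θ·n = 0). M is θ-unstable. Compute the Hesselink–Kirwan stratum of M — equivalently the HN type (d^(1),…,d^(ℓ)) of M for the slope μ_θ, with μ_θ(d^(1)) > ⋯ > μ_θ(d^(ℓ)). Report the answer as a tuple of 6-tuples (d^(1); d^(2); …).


Via rank(M_{q-1}∘⋯∘M_p): M ≅ I[1,2], I[3,4]^2, I[3,6], I[4,4], I[6,6]^2.
μ_θ-semistable layers: μ^(1)=50; μ^(2)=-2; μ^(3)=-21/4; μ^(4)=-17/2; μ^(5)=-54

((0, 0, 0, 3, 0, 0); (0, 0, 2, 0, 0, 0); (0, 0, 1, 1, 1, 1); (1, 1, 0, 0, 0, 0); (0, 0, 0, 0, 0, 2))


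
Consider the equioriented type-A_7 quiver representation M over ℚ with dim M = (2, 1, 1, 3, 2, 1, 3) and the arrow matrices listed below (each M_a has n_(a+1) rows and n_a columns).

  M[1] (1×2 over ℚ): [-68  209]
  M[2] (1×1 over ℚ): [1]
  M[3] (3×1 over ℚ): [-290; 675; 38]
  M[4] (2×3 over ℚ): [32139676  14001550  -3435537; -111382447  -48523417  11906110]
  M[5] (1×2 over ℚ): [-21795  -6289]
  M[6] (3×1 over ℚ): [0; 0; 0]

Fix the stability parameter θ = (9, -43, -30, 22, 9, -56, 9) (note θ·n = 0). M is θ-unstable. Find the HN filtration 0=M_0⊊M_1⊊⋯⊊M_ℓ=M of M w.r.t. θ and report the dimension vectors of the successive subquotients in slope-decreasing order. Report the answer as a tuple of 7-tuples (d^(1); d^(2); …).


Interval decomposition of M: I[1,1], I[1,6], I[4,4], I[4,5], I[7,7]^3.
HN type (ℓ=5): μ^(1)=22; μ^(2)=31/2; μ^(3)=9; μ^(4)=-25/3; μ^(5)=-64/3

((0, 0, 0, 1, 0, 0, 0); (0, 0, 0, 1, 1, 0, 0); (1, 0, 0, 0, 0, 0, 3); (0, 0, 0, 1, 1, 1, 0); (1, 1, 1, 0, 0, 0, 0))


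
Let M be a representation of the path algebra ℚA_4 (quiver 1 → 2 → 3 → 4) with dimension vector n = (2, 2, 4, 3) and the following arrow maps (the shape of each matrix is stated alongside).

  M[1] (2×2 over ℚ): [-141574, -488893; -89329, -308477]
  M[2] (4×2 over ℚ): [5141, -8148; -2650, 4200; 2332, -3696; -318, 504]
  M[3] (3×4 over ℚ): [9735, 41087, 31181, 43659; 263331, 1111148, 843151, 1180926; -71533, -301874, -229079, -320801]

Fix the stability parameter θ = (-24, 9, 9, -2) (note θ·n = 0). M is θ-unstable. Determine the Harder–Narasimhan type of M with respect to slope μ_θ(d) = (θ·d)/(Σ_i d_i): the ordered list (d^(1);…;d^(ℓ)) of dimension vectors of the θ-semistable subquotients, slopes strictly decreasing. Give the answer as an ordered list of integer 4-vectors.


Interval decomposition of M: I[1,2], I[1,4], I[3,3], I[3,4]^2.
HN type (ℓ=4): μ^(1)=9; μ^(2)=16/3; μ^(3)=7/2; μ^(4)=-24

((0, 1, 1, 0); (0, 1, 1, 1); (0, 0, 2, 2); (2, 0, 0, 0))


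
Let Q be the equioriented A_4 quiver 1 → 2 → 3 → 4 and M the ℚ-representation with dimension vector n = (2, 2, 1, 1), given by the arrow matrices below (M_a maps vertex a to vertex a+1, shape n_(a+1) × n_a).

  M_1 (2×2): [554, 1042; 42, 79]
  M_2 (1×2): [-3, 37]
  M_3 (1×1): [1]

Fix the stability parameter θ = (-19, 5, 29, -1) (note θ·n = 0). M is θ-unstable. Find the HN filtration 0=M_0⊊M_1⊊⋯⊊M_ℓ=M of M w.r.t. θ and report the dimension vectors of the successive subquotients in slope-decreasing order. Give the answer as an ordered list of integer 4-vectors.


Barcode: M ≅ I[1,2], I[1,4]. HN layers by μ_θ (3 steps, strictly decreasing):
  μ^(1)=14; μ^(2)=5; μ^(3)=-19

((0, 0, 1, 1); (0, 2, 0, 0); (2, 0, 0, 0))


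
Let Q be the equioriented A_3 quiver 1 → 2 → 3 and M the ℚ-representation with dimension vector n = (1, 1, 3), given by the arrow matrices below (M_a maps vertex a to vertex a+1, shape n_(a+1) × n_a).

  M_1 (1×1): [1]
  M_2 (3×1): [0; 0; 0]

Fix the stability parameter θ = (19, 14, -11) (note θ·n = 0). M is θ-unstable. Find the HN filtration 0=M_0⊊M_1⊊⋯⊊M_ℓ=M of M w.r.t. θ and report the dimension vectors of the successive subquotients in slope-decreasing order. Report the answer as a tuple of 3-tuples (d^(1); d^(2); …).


Barcode: M ≅ I[1,2], I[3,3]^3. HN layers by μ_θ (2 steps, strictly decreasing):
  μ^(1)=33/2; μ^(2)=-11

((1, 1, 0); (0, 0, 3))


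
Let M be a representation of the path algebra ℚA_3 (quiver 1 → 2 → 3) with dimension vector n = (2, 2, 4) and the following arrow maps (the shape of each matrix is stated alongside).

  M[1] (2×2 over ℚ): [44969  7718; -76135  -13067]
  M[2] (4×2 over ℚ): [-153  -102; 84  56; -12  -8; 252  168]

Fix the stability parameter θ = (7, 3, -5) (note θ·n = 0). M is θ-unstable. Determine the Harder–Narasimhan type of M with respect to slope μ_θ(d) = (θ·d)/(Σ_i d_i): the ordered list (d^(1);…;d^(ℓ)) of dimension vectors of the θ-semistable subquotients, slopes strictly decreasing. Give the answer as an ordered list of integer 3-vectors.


Via rank(M_{q-1}∘⋯∘M_p): M ≅ I[1,2], I[1,3], I[3,3]^3.
μ_θ-semistable layers: μ^(1)=5; μ^(2)=5/3; μ^(3)=-5

((1, 1, 0); (1, 1, 1); (0, 0, 3))


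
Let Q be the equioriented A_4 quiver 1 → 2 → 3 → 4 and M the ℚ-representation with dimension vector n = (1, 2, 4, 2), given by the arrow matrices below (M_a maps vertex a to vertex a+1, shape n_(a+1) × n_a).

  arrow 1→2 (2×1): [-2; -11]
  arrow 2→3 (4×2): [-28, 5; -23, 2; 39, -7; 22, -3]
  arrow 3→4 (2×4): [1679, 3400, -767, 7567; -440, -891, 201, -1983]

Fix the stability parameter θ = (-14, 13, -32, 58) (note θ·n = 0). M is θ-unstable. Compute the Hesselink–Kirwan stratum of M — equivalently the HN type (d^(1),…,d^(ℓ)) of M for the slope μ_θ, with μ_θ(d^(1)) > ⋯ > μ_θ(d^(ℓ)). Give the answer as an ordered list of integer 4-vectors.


Interval decomposition of M: I[1,4], I[2,4], I[3,3]^2.
HN type (ℓ=4): μ^(1)=58; μ^(2)=-19/2; μ^(3)=-14; μ^(4)=-32

((0, 0, 0, 2); (0, 2, 2, 0); (1, 0, 0, 0); (0, 0, 2, 0))


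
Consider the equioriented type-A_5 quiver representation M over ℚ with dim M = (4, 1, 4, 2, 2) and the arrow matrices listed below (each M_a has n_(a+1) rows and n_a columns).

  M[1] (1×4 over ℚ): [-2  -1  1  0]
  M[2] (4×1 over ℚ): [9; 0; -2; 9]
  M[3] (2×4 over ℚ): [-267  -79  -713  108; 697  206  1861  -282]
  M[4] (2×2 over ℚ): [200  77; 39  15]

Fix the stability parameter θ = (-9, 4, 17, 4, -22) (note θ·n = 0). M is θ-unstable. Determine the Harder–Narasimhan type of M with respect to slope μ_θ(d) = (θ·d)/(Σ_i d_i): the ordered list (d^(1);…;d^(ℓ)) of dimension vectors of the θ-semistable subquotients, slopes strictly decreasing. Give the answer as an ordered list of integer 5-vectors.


Barcode: M ≅ I[1,1]^3, I[1,5], I[3,3]^2, I[3,5]. HN layers by μ_θ (4 steps, strictly decreasing):
  μ^(1)=17; μ^(2)=3/4; μ^(3)=-1/3; μ^(4)=-9

((0, 0, 2, 0, 0); (0, 1, 1, 1, 1); (0, 0, 1, 1, 1); (4, 0, 0, 0, 0))


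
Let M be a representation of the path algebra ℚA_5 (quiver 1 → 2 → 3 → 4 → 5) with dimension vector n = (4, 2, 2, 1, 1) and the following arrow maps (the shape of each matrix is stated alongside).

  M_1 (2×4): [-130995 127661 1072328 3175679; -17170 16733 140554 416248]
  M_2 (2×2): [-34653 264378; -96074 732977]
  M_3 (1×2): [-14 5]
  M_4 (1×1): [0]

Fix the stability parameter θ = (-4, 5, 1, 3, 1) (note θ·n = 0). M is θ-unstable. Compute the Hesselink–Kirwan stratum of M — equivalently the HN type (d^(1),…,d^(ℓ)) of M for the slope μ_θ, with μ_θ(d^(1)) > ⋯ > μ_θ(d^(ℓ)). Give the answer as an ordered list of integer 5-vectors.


Interval decomposition of M: I[1,1]^2, I[1,3], I[1,4], I[5,5].
HN type (ℓ=3): μ^(1)=3; μ^(2)=1; μ^(3)=-4

((0, 2, 2, 1, 0); (0, 0, 0, 0, 1); (4, 0, 0, 0, 0))


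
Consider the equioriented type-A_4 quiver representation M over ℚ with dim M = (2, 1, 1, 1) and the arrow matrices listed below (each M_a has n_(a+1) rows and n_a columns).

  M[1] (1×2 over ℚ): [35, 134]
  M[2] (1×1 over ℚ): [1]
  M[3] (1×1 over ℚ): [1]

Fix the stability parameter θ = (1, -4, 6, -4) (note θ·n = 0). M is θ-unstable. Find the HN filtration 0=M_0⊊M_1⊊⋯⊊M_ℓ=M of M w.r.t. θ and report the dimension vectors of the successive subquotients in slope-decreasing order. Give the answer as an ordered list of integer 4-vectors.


Barcode: M ≅ I[1,1], I[1,4]. HN layers by μ_θ (2 steps, strictly decreasing):
  μ^(1)=1; μ^(2)=-3/2

((1, 0, 1, 1); (1, 1, 0, 0))


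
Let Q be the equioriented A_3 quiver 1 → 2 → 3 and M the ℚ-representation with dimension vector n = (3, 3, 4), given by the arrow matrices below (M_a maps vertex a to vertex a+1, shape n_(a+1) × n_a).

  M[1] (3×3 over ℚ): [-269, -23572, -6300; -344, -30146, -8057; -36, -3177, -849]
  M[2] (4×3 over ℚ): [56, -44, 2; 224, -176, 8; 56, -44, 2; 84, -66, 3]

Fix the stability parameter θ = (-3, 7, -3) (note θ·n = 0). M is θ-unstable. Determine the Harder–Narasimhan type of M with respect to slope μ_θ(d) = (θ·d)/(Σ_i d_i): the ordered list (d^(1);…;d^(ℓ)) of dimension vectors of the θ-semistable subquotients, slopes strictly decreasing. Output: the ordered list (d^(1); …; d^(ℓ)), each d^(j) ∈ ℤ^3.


Via rank(M_{q-1}∘⋯∘M_p): M ≅ I[1,2]^2, I[1,3], I[3,3]^3.
μ_θ-semistable layers: μ^(1)=7; μ^(2)=2; μ^(3)=-3

((0, 2, 0); (0, 1, 1); (3, 0, 3))


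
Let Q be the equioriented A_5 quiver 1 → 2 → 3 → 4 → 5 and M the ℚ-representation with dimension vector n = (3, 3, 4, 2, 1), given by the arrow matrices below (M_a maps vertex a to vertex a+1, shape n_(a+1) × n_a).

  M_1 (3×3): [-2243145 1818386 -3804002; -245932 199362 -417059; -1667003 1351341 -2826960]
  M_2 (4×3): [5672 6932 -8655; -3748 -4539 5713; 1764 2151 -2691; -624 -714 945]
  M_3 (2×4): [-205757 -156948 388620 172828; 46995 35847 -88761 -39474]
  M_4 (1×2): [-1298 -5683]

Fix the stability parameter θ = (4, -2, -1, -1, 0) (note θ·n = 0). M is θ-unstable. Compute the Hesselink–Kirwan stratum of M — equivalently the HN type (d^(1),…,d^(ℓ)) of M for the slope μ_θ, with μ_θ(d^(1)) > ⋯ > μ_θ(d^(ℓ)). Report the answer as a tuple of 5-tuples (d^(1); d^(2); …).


Barcode: M ≅ I[1,2], I[1,3], I[1,5], I[3,3], I[3,4]. HN layers by μ_θ (4 steps, strictly decreasing):
  μ^(1)=1; μ^(2)=1/3; μ^(3)=0; μ^(4)=-1

((1, 1, 0, 0, 0); (1, 1, 1, 0, 0); (1, 1, 1, 1, 1); (0, 0, 2, 1, 0))


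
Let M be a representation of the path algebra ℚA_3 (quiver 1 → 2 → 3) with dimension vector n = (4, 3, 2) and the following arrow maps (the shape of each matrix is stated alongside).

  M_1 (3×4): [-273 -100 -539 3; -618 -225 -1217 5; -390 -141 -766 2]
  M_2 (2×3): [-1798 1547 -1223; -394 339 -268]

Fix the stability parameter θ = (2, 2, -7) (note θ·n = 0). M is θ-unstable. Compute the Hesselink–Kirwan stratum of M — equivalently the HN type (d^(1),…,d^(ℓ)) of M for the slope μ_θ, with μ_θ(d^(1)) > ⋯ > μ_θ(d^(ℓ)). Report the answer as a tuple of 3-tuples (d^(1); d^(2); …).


Interval decomposition of M: I[1,1], I[1,2], I[1,3]^2.
HN type (ℓ=2): μ^(1)=2; μ^(2)=-1

((2, 1, 0); (2, 2, 2))


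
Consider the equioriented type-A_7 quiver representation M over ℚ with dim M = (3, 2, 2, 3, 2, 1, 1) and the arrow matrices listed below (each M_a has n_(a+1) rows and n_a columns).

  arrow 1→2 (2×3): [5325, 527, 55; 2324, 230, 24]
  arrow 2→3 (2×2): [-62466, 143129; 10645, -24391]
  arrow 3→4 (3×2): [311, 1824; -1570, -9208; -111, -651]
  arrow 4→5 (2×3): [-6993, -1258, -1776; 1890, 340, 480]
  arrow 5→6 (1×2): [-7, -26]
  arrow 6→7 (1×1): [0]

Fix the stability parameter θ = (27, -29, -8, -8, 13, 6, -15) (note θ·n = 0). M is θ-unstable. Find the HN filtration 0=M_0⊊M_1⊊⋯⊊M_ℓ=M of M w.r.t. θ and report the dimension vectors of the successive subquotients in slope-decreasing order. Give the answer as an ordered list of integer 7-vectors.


Interval decomposition of M: I[1,1], I[1,4], I[1,6], I[4,4], I[5,5], I[7,7].
HN type (ℓ=6): μ^(1)=27; μ^(2)=13; μ^(3)=19/2; μ^(4)=-9/2; μ^(5)=-8; μ^(6)=-15

((1, 0, 0, 0, 0, 0, 0); (0, 0, 0, 0, 1, 0, 0); (0, 0, 0, 0, 1, 1, 0); (2, 2, 2, 2, 0, 0, 0); (0, 0, 0, 1, 0, 0, 0); (0, 0, 0, 0, 0, 0, 1))


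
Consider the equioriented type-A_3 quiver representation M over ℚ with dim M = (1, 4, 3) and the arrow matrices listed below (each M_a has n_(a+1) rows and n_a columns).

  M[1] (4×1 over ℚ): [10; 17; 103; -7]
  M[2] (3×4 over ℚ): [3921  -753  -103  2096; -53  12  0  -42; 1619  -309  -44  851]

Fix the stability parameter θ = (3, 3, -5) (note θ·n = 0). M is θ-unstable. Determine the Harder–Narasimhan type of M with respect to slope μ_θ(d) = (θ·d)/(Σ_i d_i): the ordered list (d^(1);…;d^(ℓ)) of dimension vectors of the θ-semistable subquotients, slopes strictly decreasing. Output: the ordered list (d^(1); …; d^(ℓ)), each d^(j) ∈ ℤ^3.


Interval decomposition of M: I[1,3], I[2,2], I[2,3]^2.
HN type (ℓ=3): μ^(1)=3; μ^(2)=1/3; μ^(3)=-1

((0, 1, 0); (1, 1, 1); (0, 2, 2))


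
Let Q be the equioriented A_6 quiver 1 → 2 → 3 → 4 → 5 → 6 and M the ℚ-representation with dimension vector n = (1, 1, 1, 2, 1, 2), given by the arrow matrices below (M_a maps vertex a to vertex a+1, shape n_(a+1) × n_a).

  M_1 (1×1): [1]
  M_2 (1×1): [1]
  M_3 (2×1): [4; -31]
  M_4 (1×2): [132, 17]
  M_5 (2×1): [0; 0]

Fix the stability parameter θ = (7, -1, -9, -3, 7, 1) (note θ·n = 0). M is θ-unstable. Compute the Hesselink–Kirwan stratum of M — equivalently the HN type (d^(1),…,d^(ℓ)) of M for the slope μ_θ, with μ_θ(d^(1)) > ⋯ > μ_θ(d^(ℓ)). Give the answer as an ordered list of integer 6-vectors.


Interval decomposition of M: I[1,5], I[4,4], I[6,6]^2.
HN type (ℓ=4): μ^(1)=7; μ^(2)=1; μ^(3)=-3/2; μ^(4)=-3

((0, 0, 0, 0, 1, 0); (0, 0, 0, 0, 0, 2); (1, 1, 1, 1, 0, 0); (0, 0, 0, 1, 0, 0))


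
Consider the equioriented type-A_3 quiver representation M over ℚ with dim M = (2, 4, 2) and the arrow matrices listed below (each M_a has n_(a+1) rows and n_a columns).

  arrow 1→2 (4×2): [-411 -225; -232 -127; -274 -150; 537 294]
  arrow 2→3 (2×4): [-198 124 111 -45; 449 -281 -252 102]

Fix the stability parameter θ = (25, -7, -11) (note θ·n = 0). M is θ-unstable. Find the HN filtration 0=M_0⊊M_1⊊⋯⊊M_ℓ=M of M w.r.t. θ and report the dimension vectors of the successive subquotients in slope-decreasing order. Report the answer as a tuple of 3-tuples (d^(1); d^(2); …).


Barcode: M ≅ I[1,2], I[1,3], I[2,2], I[2,3]. HN layers by μ_θ (4 steps, strictly decreasing):
  μ^(1)=9; μ^(2)=7/3; μ^(3)=-7; μ^(4)=-9

((1, 1, 0); (1, 1, 1); (0, 1, 0); (0, 1, 1))


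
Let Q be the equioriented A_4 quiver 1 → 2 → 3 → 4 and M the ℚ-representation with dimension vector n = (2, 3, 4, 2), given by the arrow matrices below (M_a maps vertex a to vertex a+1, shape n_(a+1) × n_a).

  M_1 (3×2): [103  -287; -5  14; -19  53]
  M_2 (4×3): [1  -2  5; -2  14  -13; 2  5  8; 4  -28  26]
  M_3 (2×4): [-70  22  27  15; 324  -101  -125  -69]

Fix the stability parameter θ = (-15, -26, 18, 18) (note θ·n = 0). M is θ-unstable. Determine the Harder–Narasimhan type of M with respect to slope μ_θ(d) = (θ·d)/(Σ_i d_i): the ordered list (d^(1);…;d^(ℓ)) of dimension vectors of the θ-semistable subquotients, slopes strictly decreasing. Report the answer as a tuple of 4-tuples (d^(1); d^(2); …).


Via rank(M_{q-1}∘⋯∘M_p): M ≅ I[1,4]^2, I[2,3], I[3,3].
μ_θ-semistable layers: μ^(1)=18; μ^(2)=-41/2; μ^(3)=-26

((0, 0, 4, 2); (2, 2, 0, 0); (0, 1, 0, 0))


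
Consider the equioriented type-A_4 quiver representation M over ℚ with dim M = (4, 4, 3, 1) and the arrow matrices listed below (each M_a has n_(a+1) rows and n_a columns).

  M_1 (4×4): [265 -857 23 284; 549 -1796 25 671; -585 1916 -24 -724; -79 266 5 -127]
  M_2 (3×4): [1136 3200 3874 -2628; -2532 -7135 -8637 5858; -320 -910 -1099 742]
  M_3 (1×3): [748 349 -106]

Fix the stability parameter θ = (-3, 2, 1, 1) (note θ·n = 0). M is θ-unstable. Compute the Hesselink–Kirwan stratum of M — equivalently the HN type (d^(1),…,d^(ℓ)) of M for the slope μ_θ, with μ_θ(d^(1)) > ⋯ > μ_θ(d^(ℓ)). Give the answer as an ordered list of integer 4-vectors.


Barcode: M ≅ I[1,1], I[1,2], I[1,3], I[1,4], I[2,2], I[3,3]. HN layers by μ_θ (5 steps, strictly decreasing):
  μ^(1)=2; μ^(2)=3/2; μ^(3)=4/3; μ^(4)=1; μ^(5)=-3

((0, 2, 0, 0); (0, 1, 1, 0); (0, 1, 1, 1); (0, 0, 1, 0); (4, 0, 0, 0))


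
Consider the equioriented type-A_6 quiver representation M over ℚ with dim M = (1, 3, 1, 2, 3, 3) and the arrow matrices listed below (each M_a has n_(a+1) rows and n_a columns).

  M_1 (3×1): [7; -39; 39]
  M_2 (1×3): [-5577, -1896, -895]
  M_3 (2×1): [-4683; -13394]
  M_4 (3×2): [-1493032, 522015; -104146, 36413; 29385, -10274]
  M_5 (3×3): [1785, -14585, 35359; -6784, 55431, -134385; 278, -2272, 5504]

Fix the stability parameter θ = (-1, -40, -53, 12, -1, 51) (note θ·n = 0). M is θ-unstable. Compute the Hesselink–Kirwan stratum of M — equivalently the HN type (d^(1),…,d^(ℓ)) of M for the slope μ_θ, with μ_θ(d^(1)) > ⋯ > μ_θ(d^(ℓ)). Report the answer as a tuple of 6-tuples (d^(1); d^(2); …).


Via rank(M_{q-1}∘⋯∘M_p): M ≅ I[1,2], I[2,2], I[2,6], I[4,6], I[5,5], I[6,6].
μ_θ-semistable layers: μ^(1)=51; μ^(2)=11/2; μ^(3)=-1; μ^(4)=-41/2; μ^(5)=-40; μ^(6)=-93/2

((0, 0, 0, 0, 0, 3); (0, 0, 0, 2, 2, 0); (0, 0, 0, 0, 1, 0); (1, 1, 0, 0, 0, 0); (0, 1, 0, 0, 0, 0); (0, 1, 1, 0, 0, 0))


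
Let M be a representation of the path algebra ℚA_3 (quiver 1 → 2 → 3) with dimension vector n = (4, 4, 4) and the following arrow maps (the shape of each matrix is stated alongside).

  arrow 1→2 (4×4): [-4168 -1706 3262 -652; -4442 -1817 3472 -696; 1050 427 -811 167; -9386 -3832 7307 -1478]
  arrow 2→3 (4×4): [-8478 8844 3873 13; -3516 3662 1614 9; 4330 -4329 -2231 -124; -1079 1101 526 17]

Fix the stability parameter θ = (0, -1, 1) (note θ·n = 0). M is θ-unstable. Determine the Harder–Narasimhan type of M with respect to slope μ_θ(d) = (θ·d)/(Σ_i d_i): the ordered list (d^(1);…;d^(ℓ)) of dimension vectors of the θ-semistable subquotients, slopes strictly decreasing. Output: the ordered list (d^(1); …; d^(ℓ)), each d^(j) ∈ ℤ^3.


Via rank(M_{q-1}∘⋯∘M_p): M ≅ I[1,1], I[1,3]^3, I[2,3].
μ_θ-semistable layers: μ^(1)=1; μ^(2)=0; μ^(3)=-1/2; μ^(4)=-1

((0, 0, 4); (1, 0, 0); (3, 3, 0); (0, 1, 0))


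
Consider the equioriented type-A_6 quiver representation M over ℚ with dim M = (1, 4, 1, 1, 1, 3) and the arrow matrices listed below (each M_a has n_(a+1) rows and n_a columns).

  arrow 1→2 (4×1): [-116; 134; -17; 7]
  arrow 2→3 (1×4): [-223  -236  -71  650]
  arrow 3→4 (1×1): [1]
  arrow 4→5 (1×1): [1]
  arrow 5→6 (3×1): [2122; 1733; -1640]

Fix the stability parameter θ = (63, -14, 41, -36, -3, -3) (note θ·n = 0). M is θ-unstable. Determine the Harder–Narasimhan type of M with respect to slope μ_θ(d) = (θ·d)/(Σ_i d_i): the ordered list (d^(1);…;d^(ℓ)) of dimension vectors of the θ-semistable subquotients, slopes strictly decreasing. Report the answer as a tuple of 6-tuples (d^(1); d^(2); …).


Interval decomposition of M: I[1,6], I[2,2]^3, I[6,6]^2.
HN type (ℓ=3): μ^(1)=8; μ^(2)=-3; μ^(3)=-14

((1, 1, 1, 1, 1, 1); (0, 0, 0, 0, 0, 2); (0, 3, 0, 0, 0, 0))
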